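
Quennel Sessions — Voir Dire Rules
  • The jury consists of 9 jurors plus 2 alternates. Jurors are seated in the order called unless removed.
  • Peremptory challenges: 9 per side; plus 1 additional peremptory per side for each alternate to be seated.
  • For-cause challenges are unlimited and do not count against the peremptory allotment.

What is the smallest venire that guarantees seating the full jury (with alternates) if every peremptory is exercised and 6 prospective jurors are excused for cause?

39

Seats to fill: 9 + 2 alternates = 11.
Peremptories: 9 + 1×2 = 11 per side × 2 sides = 22.
For-cause removals: 6.
Minimum venire: 11 + 22 + 6 = 39.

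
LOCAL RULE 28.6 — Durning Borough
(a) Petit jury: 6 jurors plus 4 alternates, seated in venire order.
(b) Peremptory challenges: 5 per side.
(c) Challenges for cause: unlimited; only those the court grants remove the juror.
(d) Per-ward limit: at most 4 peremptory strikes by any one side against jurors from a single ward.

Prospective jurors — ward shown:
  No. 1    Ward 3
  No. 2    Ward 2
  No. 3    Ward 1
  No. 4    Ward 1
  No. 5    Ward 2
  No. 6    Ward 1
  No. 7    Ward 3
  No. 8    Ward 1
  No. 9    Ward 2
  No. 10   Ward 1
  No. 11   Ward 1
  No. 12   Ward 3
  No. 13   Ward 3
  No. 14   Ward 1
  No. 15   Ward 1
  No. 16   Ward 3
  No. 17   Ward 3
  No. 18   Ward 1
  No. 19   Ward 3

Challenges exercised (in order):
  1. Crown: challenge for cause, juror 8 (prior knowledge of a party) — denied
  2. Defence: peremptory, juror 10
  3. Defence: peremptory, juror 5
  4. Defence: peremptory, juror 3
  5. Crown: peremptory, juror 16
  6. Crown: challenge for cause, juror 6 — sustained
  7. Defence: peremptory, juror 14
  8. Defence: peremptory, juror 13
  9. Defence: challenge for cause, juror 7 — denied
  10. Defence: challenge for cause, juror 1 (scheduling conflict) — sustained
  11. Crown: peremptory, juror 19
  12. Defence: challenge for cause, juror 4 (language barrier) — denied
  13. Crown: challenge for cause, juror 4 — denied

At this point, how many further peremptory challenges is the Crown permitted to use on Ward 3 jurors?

2

Crown peremptories so far: #16, #19 — 2 of 5 used, 3 left overall.
Against Ward 3: #16, #19 — 2 used; per-ward cap 4 leaves 2.
Binding limit: min(3, 2) = 2.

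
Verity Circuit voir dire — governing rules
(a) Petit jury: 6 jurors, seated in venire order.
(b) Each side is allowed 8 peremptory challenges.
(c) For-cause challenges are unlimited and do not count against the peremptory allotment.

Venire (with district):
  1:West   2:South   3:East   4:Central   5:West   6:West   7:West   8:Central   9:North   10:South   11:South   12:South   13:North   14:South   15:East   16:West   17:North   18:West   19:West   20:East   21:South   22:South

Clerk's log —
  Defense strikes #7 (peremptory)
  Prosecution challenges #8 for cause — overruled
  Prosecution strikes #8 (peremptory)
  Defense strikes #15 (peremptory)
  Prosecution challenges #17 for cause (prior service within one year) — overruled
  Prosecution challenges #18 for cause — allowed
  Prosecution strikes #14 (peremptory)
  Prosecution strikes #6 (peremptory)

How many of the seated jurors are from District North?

1

Removed: #6, #7, #8, #14, #15, #18.
Seated jurors 1–6: #1, #2, #3, #4, #5, #9.
Of those, in District North: #9 → 1.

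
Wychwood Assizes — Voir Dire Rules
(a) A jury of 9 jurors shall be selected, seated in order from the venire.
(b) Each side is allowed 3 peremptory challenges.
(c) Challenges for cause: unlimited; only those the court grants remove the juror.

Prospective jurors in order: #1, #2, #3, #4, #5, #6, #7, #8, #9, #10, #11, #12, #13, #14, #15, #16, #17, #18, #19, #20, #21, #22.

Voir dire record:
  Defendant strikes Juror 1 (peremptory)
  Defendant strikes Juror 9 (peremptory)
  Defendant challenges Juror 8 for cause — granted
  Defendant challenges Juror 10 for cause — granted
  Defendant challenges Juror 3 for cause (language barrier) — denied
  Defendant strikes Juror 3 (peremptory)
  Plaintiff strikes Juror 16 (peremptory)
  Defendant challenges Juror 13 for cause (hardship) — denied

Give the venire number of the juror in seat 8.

Removed: #1, #3, #8, #9, #10, #16. (#13 stays — for-cause denied.)
Seating in order: seats 1–9 → #2, #4, #5, #6, #7, #11, #12, #13, #14.
So seat 8 is #13.

13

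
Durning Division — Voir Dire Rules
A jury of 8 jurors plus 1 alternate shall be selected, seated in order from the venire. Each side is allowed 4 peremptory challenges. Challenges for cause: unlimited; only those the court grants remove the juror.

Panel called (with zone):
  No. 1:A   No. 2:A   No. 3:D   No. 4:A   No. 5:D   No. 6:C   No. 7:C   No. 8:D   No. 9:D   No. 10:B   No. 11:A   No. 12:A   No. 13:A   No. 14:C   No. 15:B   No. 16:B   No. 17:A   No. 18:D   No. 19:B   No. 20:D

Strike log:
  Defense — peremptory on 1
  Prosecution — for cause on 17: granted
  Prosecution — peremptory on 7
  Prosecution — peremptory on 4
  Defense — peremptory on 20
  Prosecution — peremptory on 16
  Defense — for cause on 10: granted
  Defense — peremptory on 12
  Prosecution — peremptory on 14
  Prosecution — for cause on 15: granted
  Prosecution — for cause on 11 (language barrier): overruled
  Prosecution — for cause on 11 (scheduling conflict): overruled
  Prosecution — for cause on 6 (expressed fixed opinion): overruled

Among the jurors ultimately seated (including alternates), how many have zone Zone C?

Removed: #1, #4, #7, #10, #12, #14, #15, #16, #17, #20.
Seated (9 incl. alternates): #2, #3, #5, #6, #8, #9, #11, #13, #18.
Of those, in Zone C: #6 → 1.

1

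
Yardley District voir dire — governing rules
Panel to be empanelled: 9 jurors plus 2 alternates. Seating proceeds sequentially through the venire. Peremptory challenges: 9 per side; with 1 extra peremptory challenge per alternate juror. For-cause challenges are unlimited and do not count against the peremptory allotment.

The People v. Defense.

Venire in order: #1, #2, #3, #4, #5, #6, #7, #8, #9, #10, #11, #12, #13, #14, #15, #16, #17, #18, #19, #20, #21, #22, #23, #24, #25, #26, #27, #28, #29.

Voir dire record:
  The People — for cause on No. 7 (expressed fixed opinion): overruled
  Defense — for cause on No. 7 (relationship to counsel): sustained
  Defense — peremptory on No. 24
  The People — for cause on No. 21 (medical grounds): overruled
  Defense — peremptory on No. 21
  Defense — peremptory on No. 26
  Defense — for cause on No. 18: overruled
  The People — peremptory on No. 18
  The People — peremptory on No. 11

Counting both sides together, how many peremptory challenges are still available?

The People allotment: 9 base + 1 × 2 alternates = 11. Defense allotment: 9 base + 1 × 2 alternates = 11.
The People peremptories used: #18, #11 — 2 (for-cause on #7, #21 don't count).
Defense peremptories used: #24, #21, #26 — 3 (for-cause on #7, #18 don't count).
Remaining: (11 − 2) + (11 − 3) = 17.

17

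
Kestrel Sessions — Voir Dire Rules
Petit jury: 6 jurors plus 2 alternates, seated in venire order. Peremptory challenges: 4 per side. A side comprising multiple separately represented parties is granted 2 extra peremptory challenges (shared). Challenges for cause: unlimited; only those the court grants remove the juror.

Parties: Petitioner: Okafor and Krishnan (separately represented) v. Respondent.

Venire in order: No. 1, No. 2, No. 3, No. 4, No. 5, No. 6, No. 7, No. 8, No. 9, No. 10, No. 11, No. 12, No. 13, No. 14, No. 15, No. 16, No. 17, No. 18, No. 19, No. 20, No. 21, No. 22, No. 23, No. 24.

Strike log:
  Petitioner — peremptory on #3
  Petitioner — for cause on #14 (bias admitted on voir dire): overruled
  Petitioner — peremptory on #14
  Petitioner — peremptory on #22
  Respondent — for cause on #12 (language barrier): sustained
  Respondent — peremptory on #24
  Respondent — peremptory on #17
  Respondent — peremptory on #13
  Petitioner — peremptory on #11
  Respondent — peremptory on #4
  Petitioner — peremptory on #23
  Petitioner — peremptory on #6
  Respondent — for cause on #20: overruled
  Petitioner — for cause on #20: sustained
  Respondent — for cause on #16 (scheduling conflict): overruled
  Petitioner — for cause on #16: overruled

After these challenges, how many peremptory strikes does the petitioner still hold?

0

Petitioner allotment: 4 base + 2 multi-party = 6.
Petitioner peremptories used: #3, #14, #22, #11, #23, #6 — 6 (for-cause on #14, #20, #16 don't count).
Remaining: 6 − 6 = 0.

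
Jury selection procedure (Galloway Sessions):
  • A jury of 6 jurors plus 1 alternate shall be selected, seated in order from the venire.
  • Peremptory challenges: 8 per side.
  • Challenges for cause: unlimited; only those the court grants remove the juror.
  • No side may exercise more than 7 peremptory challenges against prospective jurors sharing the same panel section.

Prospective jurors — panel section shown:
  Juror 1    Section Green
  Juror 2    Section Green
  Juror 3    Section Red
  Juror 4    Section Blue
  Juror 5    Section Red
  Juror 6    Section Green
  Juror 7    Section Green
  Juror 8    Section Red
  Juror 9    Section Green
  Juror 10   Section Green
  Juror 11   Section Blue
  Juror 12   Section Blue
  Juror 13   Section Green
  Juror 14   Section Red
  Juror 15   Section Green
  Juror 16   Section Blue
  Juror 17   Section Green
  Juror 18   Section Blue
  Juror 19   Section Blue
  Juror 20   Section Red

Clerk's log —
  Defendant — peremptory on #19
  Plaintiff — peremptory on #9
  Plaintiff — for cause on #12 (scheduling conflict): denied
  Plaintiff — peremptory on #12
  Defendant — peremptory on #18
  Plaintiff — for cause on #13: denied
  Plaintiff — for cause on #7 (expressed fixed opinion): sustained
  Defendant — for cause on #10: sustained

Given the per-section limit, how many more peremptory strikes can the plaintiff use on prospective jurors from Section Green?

6

Plaintiff peremptories so far: #9, #12 — 2 of 8 used, 6 left overall.
Against Section Green: #9 — 1 used; per-section cap 7 leaves 6.
Binding limit: min(6, 6) = 6.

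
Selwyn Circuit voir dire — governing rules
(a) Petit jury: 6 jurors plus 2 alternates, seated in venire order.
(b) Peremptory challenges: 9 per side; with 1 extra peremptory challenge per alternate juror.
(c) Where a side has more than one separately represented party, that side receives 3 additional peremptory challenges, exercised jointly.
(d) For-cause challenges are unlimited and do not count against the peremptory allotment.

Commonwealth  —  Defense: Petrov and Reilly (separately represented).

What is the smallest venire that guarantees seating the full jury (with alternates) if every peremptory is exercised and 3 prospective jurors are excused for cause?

36

Seats to fill: 6 + 2 alternates = 8.
Peremptories — Commonwealth: 9 + 1×2 = 11; Defense: 9 + 1×2 + 3 = 14; total 25.
For-cause removals: 3.
Minimum venire: 8 + 25 + 3 = 36.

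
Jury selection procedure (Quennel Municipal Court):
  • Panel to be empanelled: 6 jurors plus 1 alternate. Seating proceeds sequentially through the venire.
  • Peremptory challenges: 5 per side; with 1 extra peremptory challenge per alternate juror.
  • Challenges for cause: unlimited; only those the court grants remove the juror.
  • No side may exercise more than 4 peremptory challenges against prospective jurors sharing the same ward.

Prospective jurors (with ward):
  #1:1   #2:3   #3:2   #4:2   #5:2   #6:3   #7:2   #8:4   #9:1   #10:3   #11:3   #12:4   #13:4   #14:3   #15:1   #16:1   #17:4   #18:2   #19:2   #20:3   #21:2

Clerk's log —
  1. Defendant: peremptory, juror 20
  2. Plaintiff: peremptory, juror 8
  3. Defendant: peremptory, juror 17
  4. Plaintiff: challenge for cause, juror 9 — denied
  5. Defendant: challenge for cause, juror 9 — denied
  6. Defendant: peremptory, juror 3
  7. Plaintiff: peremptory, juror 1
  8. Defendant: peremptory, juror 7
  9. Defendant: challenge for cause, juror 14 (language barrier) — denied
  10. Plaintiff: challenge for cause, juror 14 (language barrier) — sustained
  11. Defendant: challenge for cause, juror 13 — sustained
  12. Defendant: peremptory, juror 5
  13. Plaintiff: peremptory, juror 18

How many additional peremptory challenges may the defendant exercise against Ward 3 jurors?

Defendant peremptories so far: #20, #17, #3, #7, #5 — 5 of 6 used, 1 left overall.
Against Ward 3: #20 — 1 used; per-ward cap 4 leaves 3.
Binding limit: min(1, 3) = 1.

1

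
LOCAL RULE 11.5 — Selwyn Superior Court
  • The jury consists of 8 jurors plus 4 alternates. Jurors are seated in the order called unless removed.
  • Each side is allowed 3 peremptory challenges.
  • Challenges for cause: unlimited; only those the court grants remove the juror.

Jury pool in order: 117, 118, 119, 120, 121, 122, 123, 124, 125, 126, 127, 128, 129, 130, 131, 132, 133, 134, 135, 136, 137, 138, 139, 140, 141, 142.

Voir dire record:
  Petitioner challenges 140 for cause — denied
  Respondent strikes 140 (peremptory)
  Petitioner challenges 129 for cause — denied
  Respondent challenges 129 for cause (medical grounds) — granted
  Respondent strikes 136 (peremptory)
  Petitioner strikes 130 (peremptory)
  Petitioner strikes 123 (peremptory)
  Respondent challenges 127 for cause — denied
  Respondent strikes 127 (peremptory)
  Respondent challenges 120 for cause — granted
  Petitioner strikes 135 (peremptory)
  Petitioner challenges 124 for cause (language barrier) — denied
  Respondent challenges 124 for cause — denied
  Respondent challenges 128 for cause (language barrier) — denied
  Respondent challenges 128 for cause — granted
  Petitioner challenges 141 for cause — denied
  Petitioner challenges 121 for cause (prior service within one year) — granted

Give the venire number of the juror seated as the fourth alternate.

Removed: #120, #121, #123, #127, #128, #129, #130, #135, #136, #140. (#124, #141 stay — for-cause denied.)
Seating in order: seats 1–8 → #117, #118, #119, #122, #124, #125, #126, #131; alternates → #132, #133, #134, #137.
So alternate 4 is #137.

137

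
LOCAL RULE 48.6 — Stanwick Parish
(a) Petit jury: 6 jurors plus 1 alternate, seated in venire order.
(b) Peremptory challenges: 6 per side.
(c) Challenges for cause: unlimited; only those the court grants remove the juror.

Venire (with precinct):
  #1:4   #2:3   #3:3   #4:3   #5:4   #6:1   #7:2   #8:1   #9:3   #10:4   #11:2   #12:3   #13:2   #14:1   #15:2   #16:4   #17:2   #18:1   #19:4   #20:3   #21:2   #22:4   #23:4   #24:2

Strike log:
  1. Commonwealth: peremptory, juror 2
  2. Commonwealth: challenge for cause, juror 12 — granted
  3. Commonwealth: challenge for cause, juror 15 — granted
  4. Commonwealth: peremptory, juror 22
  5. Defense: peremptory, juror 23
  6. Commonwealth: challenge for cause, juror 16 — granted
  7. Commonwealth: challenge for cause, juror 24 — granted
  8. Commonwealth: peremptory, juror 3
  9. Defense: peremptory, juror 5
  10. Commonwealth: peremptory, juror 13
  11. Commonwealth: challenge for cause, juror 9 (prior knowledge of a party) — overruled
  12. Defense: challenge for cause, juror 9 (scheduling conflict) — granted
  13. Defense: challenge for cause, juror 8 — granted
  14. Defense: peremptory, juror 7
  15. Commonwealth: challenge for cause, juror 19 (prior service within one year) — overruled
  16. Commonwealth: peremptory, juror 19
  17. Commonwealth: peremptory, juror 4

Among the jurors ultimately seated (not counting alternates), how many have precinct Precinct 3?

0

Removed: #2, #3, #4, #5, #7, #8, #9, #12, #13, #15, #16, #19, #22, #23, #24.
Seated jurors 1–6: #1, #6, #10, #11, #14, #17 (alternates #18 not counted).
None of those are in Precinct 3 → 0.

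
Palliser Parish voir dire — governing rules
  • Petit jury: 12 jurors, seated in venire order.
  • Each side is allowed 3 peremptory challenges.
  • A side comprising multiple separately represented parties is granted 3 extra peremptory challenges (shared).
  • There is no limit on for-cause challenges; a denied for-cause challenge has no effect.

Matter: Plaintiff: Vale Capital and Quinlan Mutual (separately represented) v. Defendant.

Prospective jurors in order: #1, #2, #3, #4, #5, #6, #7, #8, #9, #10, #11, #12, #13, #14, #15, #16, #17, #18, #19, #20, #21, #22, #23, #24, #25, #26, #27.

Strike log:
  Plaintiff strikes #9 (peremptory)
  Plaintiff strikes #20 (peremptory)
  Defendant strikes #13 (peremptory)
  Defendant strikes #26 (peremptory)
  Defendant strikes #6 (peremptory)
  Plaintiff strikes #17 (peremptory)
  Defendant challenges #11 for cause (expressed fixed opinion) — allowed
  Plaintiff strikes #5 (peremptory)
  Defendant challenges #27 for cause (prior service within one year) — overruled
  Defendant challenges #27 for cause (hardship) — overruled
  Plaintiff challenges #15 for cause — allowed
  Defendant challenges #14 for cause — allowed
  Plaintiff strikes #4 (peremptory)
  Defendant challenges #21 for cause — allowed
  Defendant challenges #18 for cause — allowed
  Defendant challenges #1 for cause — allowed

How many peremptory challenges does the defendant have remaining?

Defendant allotment: 3.
Defendant peremptories used: #13, #26, #6 — 3 (for-cause on #11, #27, #27, #14, #21, #18, #1 don't count).
Remaining: 3 − 3 = 0.

0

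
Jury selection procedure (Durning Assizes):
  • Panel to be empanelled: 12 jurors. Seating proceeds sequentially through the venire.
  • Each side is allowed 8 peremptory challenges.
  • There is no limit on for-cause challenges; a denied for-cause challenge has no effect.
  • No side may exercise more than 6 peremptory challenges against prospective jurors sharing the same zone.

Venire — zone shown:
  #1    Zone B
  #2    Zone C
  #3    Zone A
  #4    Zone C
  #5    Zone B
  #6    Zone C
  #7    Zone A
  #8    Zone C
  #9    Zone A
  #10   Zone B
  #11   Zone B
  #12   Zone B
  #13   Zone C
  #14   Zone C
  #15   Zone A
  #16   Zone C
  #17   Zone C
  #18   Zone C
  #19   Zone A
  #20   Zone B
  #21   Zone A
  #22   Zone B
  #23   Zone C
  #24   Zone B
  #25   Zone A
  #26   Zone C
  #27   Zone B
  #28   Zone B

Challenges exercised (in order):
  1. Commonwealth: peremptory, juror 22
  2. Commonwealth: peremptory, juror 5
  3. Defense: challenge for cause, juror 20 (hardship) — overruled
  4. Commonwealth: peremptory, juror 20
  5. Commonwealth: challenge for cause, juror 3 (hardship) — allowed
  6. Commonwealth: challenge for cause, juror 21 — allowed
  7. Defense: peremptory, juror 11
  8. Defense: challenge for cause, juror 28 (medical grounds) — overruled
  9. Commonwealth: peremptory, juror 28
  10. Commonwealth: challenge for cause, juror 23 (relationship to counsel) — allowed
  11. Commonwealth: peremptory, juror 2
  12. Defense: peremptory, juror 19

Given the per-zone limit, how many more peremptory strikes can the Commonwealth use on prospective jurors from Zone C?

Commonwealth peremptories so far: #22, #5, #20, #28, #2 — 5 of 8 used, 3 left overall.
Against Zone C: #2 — 1 used; per-zone cap 6 leaves 5.
Binding limit: min(3, 5) = 3.

3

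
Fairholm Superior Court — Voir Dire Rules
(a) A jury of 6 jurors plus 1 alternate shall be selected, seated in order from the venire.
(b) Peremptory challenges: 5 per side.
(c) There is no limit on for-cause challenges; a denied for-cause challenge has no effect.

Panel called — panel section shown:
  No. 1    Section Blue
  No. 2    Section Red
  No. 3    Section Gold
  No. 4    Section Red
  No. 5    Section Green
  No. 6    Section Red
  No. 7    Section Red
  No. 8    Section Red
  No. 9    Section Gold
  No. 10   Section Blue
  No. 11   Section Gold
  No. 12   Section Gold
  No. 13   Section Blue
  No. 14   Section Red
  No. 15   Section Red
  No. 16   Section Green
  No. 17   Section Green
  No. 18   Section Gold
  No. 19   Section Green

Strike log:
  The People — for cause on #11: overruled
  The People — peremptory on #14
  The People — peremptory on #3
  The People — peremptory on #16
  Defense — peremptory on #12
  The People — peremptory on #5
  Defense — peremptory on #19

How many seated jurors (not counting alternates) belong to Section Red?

Removed: #3, #5, #12, #14, #16, #19.
Seated jurors 1–6: #1, #2, #4, #6, #7, #8 (alternates #9 not counted).
Of those, in Section Red: #2, #4, #6, #7, #8 → 5.

5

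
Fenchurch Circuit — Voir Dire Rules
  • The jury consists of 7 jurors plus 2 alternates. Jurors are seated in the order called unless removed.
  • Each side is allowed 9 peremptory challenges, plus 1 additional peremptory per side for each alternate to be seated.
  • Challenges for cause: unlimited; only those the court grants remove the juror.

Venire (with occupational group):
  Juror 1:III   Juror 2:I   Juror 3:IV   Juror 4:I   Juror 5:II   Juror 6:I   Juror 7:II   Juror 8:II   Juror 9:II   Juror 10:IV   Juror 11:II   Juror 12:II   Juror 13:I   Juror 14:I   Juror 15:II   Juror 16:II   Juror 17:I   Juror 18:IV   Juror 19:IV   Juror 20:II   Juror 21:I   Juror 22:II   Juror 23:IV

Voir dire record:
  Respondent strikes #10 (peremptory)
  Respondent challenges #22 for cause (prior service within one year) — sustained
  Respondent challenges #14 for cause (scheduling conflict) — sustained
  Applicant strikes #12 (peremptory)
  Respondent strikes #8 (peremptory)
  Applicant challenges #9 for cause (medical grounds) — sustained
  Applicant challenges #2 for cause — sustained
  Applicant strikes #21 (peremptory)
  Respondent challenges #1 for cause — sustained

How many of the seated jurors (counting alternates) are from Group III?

0

Removed: #1, #2, #8, #9, #10, #12, #14, #21, #22.
Seated (9 incl. alternates): #3, #4, #5, #6, #7, #11, #13, #15, #16.
None of those are in Group III → 0.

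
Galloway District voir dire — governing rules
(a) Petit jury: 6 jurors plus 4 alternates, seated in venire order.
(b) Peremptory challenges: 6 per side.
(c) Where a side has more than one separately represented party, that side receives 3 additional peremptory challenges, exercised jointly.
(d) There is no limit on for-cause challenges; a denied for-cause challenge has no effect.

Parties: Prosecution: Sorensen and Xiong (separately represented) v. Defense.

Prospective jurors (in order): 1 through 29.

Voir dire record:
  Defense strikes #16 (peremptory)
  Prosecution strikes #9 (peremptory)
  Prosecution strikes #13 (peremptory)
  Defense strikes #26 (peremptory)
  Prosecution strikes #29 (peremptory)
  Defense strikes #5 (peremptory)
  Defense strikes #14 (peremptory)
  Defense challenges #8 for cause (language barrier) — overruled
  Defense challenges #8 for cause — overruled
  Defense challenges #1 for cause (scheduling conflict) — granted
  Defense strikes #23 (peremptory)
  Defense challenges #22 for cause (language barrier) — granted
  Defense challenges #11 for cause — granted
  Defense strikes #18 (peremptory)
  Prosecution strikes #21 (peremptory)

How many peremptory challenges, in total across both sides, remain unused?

5

Prosecution allotment: 6 base + 3 multi-party = 9. Defense allotment: 6.
Prosecution peremptories used: #9, #13, #29, #21 — 4.
Defense peremptories used: #16, #26, #5, #14, #23, #18 — 6 (for-cause on #8, #8, #1, #22, #11 don't count).
Remaining: (9 − 4) + (6 − 6) = 5.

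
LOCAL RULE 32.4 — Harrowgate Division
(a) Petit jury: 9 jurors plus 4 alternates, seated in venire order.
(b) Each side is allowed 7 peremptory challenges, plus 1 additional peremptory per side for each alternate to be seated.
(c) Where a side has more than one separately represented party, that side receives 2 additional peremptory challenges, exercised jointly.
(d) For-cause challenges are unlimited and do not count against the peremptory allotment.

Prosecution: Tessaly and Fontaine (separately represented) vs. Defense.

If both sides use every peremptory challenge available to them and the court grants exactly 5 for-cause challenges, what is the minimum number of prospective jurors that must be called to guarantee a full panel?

Seats to fill: 9 + 4 alternates = 13.
Peremptories — Prosecution: 7 + 1×4 + 2 = 13; Defense: 7 + 1×4 = 11; total 24.
For-cause removals: 5.
Minimum venire: 13 + 24 + 5 = 42.

42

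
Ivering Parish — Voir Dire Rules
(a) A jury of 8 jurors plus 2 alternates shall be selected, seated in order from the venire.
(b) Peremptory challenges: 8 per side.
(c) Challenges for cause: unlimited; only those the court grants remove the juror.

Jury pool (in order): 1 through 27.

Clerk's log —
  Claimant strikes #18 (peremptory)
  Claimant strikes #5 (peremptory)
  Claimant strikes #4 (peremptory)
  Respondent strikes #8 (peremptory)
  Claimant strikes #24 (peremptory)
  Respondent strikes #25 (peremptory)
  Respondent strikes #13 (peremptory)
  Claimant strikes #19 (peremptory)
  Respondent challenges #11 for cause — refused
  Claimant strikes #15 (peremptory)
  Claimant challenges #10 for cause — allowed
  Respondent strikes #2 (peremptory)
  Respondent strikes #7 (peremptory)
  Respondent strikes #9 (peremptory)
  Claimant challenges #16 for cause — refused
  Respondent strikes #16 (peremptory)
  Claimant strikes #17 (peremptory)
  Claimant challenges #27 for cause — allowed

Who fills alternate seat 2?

Removed: #2, #4, #5, #7, #8, #9, #10, #13, #15, #16, #17, #18, #19, #24, #25, #27. (#11 stays — for-cause denied.)
Filling seats in venire order through position 10: #1, #3, #6, #11, #12, #14, #20, #21, #22, #23.
So alternate 2 is #23.

23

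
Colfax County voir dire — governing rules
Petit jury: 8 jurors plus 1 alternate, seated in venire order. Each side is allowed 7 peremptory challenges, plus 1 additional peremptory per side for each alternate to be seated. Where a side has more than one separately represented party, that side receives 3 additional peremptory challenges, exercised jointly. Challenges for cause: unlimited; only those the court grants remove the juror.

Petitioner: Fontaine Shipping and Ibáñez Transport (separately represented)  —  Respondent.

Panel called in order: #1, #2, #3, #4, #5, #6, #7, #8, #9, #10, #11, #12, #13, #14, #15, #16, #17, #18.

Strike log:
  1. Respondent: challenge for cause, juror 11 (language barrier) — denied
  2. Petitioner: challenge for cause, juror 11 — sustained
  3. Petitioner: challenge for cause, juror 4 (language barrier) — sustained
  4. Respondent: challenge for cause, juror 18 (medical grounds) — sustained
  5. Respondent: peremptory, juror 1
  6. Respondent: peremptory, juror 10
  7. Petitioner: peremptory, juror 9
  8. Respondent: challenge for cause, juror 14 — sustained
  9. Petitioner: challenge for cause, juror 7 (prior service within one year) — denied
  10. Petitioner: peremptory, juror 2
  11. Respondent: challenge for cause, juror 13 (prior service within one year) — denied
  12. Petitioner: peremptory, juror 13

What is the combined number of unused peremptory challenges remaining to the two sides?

Petitioner allotment: 7 base + 1 × 1 alternate + 3 multi-party = 11. Respondent allotment: 7 base + 1 × 1 alternate = 8.
Petitioner peremptories used: #9, #2, #13 — 3 (for-cause on #11, #4, #7 don't count).
Respondent peremptories used: #1, #10 — 2 (for-cause on #11, #18, #14, #13 don't count).
Remaining: (11 − 3) + (8 − 2) = 14.

14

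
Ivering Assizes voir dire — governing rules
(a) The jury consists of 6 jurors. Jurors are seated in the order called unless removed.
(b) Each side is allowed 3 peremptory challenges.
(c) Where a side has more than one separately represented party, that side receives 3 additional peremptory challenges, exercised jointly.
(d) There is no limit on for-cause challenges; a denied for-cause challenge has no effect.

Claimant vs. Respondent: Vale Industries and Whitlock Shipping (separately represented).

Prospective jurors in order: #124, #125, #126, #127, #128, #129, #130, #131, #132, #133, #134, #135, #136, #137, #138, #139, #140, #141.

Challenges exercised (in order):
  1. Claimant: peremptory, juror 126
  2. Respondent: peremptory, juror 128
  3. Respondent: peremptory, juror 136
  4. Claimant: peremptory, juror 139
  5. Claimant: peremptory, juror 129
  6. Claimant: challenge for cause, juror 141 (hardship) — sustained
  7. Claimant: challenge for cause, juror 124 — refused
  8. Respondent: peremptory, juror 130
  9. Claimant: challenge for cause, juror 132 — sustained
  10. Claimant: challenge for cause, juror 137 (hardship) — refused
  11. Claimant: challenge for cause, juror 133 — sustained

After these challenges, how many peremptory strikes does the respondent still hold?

Respondent allotment: 3 base + 3 multi-party = 6.
Respondent peremptories used: #128, #136, #130 — 3.
Remaining: 6 − 3 = 3.

3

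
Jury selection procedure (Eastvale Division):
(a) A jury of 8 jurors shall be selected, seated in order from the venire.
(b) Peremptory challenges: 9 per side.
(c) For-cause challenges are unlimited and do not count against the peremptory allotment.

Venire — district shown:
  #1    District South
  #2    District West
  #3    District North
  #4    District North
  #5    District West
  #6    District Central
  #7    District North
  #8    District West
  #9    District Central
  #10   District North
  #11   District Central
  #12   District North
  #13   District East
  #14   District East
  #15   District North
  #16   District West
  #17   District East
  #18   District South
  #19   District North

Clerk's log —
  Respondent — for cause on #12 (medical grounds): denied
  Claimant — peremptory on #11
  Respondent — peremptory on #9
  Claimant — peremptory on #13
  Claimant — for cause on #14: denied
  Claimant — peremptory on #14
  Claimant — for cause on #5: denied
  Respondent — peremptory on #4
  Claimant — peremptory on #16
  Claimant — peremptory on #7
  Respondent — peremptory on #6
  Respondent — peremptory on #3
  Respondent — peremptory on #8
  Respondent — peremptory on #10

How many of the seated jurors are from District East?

Removed: #3, #4, #6, #7, #8, #9, #10, #11, #13, #14, #16.
Seated jurors 1–8: #1, #2, #5, #12, #15, #17, #18, #19.
Of those, in District East: #17 → 1.

1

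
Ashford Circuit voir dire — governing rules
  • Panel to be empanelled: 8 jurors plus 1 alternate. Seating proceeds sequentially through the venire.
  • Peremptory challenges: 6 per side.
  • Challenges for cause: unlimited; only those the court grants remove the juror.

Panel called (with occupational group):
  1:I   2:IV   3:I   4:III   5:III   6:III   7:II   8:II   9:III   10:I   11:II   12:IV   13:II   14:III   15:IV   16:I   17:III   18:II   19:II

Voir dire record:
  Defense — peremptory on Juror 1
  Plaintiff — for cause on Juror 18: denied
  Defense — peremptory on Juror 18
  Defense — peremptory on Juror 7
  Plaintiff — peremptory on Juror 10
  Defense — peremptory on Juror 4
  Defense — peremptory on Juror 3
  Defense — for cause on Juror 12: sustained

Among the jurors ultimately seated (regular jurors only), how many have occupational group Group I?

Removed: #1, #3, #4, #7, #10, #12, #18.
Seated jurors 1–8: #2, #5, #6, #8, #9, #11, #13, #14 (alternates #15 not counted).
None of those are in Group I → 0.

0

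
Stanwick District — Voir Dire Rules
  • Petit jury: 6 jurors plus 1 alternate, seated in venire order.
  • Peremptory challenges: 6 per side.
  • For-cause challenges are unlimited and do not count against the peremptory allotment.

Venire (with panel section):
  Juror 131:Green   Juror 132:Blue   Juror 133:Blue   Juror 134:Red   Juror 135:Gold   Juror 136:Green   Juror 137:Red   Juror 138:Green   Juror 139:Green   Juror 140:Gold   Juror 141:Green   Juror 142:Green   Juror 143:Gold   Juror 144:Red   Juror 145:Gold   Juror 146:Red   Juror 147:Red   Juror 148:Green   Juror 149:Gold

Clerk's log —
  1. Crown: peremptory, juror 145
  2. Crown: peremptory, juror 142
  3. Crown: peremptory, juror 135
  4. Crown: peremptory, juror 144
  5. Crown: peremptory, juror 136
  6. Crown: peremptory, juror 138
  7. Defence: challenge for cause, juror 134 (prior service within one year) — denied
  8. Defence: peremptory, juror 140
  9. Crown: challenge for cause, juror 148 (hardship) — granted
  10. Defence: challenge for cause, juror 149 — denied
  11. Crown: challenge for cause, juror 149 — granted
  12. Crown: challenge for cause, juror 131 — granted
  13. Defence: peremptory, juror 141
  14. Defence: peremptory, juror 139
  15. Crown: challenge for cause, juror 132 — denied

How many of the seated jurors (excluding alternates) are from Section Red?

3

Removed: #131, #135, #136, #138, #139, #140, #141, #142, #144, #145, #148, #149.
Seated jurors 1–6: #132, #133, #134, #137, #143, #146 (alternates #147 not counted).
Of those, in Section Red: #134, #137, #146 → 3.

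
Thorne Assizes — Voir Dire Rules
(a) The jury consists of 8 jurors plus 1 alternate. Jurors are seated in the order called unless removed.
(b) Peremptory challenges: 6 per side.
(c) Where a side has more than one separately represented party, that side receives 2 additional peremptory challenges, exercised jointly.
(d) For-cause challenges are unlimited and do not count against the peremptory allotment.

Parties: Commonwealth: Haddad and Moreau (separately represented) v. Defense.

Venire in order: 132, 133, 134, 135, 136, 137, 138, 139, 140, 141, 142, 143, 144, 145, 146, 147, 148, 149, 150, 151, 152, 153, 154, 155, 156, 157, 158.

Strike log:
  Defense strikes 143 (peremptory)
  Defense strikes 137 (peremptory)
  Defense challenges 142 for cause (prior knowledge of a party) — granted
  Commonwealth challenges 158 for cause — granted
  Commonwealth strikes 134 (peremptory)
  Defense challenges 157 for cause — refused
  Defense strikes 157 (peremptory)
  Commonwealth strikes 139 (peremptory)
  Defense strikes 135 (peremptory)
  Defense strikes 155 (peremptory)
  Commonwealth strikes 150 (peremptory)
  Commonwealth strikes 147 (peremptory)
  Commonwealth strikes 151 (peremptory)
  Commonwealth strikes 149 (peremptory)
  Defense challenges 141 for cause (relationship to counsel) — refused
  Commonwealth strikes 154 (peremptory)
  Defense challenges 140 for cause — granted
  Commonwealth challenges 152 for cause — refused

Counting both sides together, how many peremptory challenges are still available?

2

Commonwealth allotment: 6 base + 2 multi-party = 8. Defense allotment: 6.
Commonwealth peremptories used: #134, #139, #150, #147, #151, #149, #154 — 7 (for-cause on #158, #152 don't count).
Defense peremptories used: #143, #137, #157, #135, #155 — 5 (for-cause on #142, #157, #141, #140 don't count).
Remaining: (8 − 7) + (6 − 5) = 2.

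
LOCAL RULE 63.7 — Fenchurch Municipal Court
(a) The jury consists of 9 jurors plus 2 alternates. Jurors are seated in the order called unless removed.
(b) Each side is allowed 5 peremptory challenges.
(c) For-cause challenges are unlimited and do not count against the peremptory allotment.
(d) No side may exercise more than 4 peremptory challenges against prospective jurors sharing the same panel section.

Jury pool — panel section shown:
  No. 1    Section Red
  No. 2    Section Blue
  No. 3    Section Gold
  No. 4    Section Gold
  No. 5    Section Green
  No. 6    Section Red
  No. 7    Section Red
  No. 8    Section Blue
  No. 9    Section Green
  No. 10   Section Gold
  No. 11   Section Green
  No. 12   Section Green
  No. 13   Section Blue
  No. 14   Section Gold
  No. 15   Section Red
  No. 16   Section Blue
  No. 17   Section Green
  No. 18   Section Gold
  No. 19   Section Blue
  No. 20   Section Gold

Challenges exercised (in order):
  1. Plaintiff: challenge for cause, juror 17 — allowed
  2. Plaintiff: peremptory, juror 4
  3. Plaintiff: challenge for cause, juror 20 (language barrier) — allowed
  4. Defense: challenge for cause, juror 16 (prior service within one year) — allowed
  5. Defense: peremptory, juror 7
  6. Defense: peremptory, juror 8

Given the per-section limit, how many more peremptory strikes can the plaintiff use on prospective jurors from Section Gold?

3

Plaintiff peremptories so far: #4 — 1 of 5 used, 4 left overall.
Against Section Gold: #4 — 1 used; per-section cap 4 leaves 3.
Binding limit: min(4, 3) = 3.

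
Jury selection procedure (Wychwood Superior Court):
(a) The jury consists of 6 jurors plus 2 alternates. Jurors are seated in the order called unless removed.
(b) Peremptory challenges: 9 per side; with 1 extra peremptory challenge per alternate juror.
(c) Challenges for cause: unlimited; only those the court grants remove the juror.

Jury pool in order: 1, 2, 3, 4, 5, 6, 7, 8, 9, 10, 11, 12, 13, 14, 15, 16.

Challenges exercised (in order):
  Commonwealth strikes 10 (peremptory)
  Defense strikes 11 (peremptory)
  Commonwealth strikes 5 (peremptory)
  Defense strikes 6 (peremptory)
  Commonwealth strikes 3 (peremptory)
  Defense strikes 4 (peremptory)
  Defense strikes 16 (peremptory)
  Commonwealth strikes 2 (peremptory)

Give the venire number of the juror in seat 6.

Removed: #2, #3, #4, #5, #6, #10, #11, #16.
Seating in order: seats 1–6 → #1, #7, #8, #9, #12, #13; alternates → #14, #15.
So seat 6 is #13.

13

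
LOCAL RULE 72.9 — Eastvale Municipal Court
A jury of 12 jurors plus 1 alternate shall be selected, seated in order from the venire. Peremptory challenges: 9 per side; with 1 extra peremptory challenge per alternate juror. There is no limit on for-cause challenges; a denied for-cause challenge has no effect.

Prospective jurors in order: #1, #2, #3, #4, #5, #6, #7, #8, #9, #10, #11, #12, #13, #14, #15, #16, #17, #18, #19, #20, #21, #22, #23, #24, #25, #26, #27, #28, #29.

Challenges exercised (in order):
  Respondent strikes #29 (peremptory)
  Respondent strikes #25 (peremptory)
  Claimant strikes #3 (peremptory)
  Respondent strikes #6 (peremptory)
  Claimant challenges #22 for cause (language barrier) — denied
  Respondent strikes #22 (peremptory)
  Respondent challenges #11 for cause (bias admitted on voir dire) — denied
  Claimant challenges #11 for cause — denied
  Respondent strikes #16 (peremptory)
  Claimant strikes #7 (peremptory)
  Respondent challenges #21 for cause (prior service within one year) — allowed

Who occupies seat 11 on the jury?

Removed: #3, #6, #7, #16, #21, #22, #25, #29. (#11 stays — for-cause denied.)
Seating in order: seats 1–12 → #1, #2, #4, #5, #8, #9, #10, #11, #12, #13, #14, #15; alternates → #17.
So seat 11 is #14.

14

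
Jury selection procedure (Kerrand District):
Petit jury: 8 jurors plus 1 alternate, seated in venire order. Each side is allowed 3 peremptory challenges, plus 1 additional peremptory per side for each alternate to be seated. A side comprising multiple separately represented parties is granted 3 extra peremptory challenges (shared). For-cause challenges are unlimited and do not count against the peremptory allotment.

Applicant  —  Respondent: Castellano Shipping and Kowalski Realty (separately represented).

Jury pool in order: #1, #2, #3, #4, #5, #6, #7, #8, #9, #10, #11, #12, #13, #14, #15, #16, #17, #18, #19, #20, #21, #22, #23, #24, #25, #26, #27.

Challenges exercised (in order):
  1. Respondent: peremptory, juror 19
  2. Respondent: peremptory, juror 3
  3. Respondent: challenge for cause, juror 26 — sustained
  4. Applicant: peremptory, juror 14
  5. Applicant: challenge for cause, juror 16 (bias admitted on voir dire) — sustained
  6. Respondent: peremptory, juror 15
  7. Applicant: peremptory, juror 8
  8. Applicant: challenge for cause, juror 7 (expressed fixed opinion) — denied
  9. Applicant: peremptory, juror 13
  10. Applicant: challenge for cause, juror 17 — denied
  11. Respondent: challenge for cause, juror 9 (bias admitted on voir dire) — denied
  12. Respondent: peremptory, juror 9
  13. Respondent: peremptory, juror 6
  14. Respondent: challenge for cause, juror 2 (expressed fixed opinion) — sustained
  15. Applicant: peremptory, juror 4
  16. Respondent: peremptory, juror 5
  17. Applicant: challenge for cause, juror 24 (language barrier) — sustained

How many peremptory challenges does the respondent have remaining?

1

Respondent allotment: 3 base + 1 × 1 alternate + 3 multi-party = 7.
Respondent peremptories used: #19, #3, #15, #9, #6, #5 — 6 (for-cause on #26, #9, #2 don't count).
Remaining: 7 − 6 = 1.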